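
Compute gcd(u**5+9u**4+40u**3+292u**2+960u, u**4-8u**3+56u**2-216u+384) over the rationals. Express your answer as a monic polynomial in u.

u**2-2u+32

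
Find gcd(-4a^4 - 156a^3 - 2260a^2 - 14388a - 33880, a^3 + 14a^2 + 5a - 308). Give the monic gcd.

Repeated division with remainder:
  -4a^4 - 156a^3 - 2260a^2 - 14388a - 33880 = (-4a - 100)(a^3 + 14a^2 + 5a - 308) + (-840a^2 - 15120a - 64680)
  a^3 + 14a^2 + 5a - 308 = (-(1/840)a + 1/210)(-840a^2 - 15120a - 64680) + (0)
Last nonzero remainder: -840a^2 - 15120a - 64680. Dividing through by -840 gives the monic gcd a^2 + 18a + 77.

a^2 + 18a + 77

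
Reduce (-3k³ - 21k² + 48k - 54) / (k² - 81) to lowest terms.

Repeated division with remainder:
  -3k³ - 21k² + 48k - 54 = (-3k - 21)(k² - 81) + (-195k - 1755)
  k² - 81 = (-(1/195)k + 3/65)(-195k - 1755) + (0)
Last nonzero remainder: -195k - 1755. Dividing through by -195 gives the monic gcd k + 9.
Cancel k + 9 from numerator and denominator to get the reduced form.

(-3k² + 6k - 6)/(k - 9)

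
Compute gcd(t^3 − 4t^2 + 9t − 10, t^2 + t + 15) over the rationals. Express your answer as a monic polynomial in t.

1

Repeated division with remainder:
  t^3 − 4t^2 + 9t − 10 = (t − 5)(t^2 + t + 15) + (−t + 65)
  t^2 + t + 15 = (−t − 66)(−t + 65) + (4305)
  −t + 65 = (−(1/4305)t + 13/861)(4305) + (0)
The last nonzero remainder is the constant 4305, so the polynomials are coprime and gcd = 1.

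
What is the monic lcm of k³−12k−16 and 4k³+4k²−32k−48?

k⁴−3k³−12k²+20k+48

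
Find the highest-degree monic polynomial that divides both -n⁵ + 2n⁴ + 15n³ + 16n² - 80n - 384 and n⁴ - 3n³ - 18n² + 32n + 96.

Repeated division with remainder:
  -n⁵ + 2n⁴ + 15n³ + 16n² - 80n - 384 = (-n - 1)(n⁴ - 3n³ - 18n² + 32n + 96) + (-6n³ + 30n² + 48n - 288)
  n⁴ - 3n³ - 18n² + 32n + 96 = (-(1/6)n - 1/3)(-6n³ + 30n² + 48n - 288) + (0)
Last nonzero remainder: -6n³ + 30n² + 48n - 288. Dividing through by -6 gives the monic gcd n³ - 5n² - 8n + 48.

n³ - 5n² - 8n + 48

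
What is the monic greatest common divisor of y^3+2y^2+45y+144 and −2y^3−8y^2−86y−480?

Apply the Euclidean algorithm:
  y^3+2y^2+45y+144 = (−1/2)(−2y^3−8y^2−86y−480) + (−2y^2+2y−96)
  −2y^3−8y^2−86y−480 = (y+5)(−2y^2+2y−96) + (0)
Last nonzero remainder: −2y^2+2y−96. Dividing through by −2 gives the monic gcd y^2−y+48.

y^2−y+48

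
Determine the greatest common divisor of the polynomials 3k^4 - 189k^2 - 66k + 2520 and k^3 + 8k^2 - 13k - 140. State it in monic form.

Apply the Euclidean algorithm:
  3k^4 - 189k^2 - 66k + 2520 = (3k - 24)(k^3 + 8k^2 - 13k - 140) + (42k^2 + 42k - 840)
  k^3 + 8k^2 - 13k - 140 = ((1/42)k + 1/6)(42k^2 + 42k - 840) + (0)
Last nonzero remainder: 42k^2 + 42k - 840. Dividing through by 42 gives the monic gcd k^2 + k - 20.

k^2 + k - 20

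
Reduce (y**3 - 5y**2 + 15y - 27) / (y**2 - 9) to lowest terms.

(y**2 - 2y + 9)/(y + 3)

Apply the Euclidean algorithm:
  y**3 - 5y**2 + 15y - 27 = (y - 5)(y**2 - 9) + (24y - 72)
  y**2 - 9 = ((1/24)y + 1/8)(24y - 72) + (0)
Last nonzero remainder: 24y - 72. Dividing through by 24 gives the monic gcd y - 3.
Cancel y - 3 from numerator and denominator to get the reduced form.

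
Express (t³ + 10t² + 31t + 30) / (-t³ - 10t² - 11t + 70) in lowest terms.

(-t² - 5t - 6)/(t² + 5t - 14)

By polynomial division,
  t³ + 10t² + 31t + 30 = (-1)(-t³ - 10t² - 11t + 70) + (20t + 100)
  -t³ - 10t² - 11t + 70 = (-(1/20)t² - (1/4)t + 7/10)(20t + 100) + (0)
Last nonzero remainder: 20t + 100. Dividing through by 20 gives the monic gcd t + 5.
Cancel t + 5 from numerator and denominator to get the reduced form.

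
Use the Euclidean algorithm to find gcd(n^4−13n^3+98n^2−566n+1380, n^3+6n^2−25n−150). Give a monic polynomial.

Apply the Euclidean algorithm:
  n^4−13n^3+98n^2−566n+1380 = (n−19)(n^3+6n^2−25n−150) + (237n^2−891n−1470)
  n^3+6n^2−25n−150 = ((1/237)n+257/6241)(237n^2−891n−1470) + ((111672/6241)n−558360/6241)
  237n^2−891n−1470 = ((493039/37224)n+305809/18612)((111672/6241)n−558360/6241) + (0)
Last nonzero remainder: (111672/6241)n−558360/6241. Dividing through by 111672/6241 gives the monic gcd n−5.

n−5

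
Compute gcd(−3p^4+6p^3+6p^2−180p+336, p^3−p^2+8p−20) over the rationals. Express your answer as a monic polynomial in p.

Apply the Euclidean algorithm:
  −3p^4+6p^3+6p^2−180p+336 = (−3p+3)(p^3−p^2+8p−20) + (33p^2−264p+396)
  p^3−p^2+8p−20 = ((1/33)p+7/33)(33p^2−264p+396) + (52p−104)
  33p^2−264p+396 = ((33/52)p−99/26)(52p−104) + (0)
Last nonzero remainder: 52p−104. Dividing through by 52 gives the monic gcd p−2.

p−2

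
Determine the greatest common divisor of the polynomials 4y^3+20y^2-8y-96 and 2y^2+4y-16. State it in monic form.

By polynomial division,
  4y^3+20y^2-8y-96 = (2y+6)(2y^2+4y-16) + (0)
Last nonzero remainder: 2y^2+4y-16. Dividing through by 2 gives the monic gcd y^2+2y-8.

y^2+2y-8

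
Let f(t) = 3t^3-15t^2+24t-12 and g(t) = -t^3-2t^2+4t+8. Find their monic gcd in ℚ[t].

t-2

Repeated division with remainder:
  3t^3-15t^2+24t-12 = (-3)(-t^3-2t^2+4t+8) + (-21t^2+36t+12)
  -t^3-2t^2+4t+8 = ((1/21)t+26/147)(-21t^2+36t+12) + (-(144/49)t+288/49)
  -21t^2+36t+12 = ((343/48)t+49/24)(-(144/49)t+288/49) + (0)
Last nonzero remainder: -(144/49)t+288/49. Dividing through by -144/49 gives the monic gcd t-2.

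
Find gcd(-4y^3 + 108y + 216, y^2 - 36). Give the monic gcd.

Apply the Euclidean algorithm:
  -4y^3 + 108y + 216 = (-4y)(y^2 - 36) + (-36y + 216)
  y^2 - 36 = (-(1/36)y - 1/6)(-36y + 216) + (0)
Last nonzero remainder: -36y + 216. Dividing through by -36 gives the monic gcd y - 6.

y - 6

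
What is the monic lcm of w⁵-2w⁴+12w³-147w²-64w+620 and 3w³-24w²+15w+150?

By polynomial division,
  w⁵-2w⁴+12w³-147w²-64w+620 = ((1/3)w²+2w+55/3)(3w³-24w²+15w+150) + (213w²-639w-2130)
  3w³-24w²+15w+150 = ((1/71)w-5/71)(213w²-639w-2130) + (0)
Last nonzero remainder: 213w²-639w-2130. Dividing through by 213 gives the monic gcd w²-3w-10.
Then lcm(f, g) = f·g / gcd(f, g); expanding and making the result monic gives the answer.

w⁶-7w⁵+22w⁴-207w³+671w²+940w-3100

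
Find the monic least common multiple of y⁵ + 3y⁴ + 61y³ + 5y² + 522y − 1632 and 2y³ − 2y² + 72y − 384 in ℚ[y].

y⁶ − y⁵ + 49y⁴ − 239y³ + 502y² − 3720y + 6528

Apply the Euclidean algorithm:
  y⁵ + 3y⁴ + 61y³ + 5y² + 522y − 1632 = ((1/2)y² + 2y + 29/2)(2y³ − 2y² + 72y − 384) + (82y² + 246y + 3936)
  2y³ − 2y² + 72y − 384 = ((1/41)y − 4/41)(82y² + 246y + 3936) + (0)
Last nonzero remainder: 82y² + 246y + 3936. Dividing through by 82 gives the monic gcd y² + 3y + 48.
Then lcm(f, g) = f·g / gcd(f, g); expanding and making the result monic gives the answer.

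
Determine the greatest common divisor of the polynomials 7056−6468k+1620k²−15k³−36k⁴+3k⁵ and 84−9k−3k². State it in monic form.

−28+3k+k²

Apply the Euclidean algorithm:
  3k⁵−36k⁴−15k³+1620k²−6468k+7056 = (−k³+15k²−68k+84)(−3k²−9k+84) + (0)
Last nonzero remainder: −3k²−9k+84. Dividing through by −3 gives the monic gcd k²+3k−28.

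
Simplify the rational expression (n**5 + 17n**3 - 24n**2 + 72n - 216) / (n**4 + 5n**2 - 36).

Apply the Euclidean algorithm:
  n**5 + 17n**3 - 24n**2 + 72n - 216 = (n)(n**4 + 5n**2 - 36) + (12n**3 - 24n**2 + 108n - 216)
  n**4 + 5n**2 - 36 = ((1/12)n + 1/6)(12n**3 - 24n**2 + 108n - 216) + (0)
Last nonzero remainder: 12n**3 - 24n**2 + 108n - 216. Dividing through by 12 gives the monic gcd n**3 - 2n**2 + 9n - 18.
Cancel n**3 - 2n**2 + 9n - 18 from numerator and denominator to get the reduced form.

(n**2 + 2n + 12)/(n + 2)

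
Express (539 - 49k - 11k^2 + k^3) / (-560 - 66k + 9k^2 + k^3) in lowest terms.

By polynomial division,
  k^3 - 11k^2 - 49k + 539 = (k^3 + 9k^2 - 66k - 560) + (-20k^2 + 17k + 1099)
  k^3 + 9k^2 - 66k - 560 = (-(1/20)k - 197/400)(-20k^2 + 17k + 1099) + (-(1071/400)k - 7497/400)
  -20k^2 + 17k + 1099 = ((8000/1071)k - 62800/1071)(-(1071/400)k - 7497/400) + (0)
Last nonzero remainder: -(1071/400)k - 7497/400. Dividing through by -1071/400 gives the monic gcd k + 7.
Cancel k + 7 from numerator and denominator to get the reduced form.

(77 - 18k + k^2)/(-80 + 2k + k^2)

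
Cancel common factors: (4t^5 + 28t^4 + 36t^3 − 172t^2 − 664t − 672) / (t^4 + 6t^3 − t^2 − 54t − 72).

By polynomial division,
  4t^5 + 28t^4 + 36t^3 − 172t^2 − 664t − 672 = (4t + 4)(t^4 + 6t^3 − t^2 − 54t − 72) + (16t^3 + 48t^2 − 160t − 384)
  t^4 + 6t^3 − t^2 − 54t − 72 = ((1/16)t + 3/16)(16t^3 + 48t^2 − 160t − 384) + (0)
Last nonzero remainder: 16t^3 + 48t^2 − 160t − 384. Dividing through by 16 gives the monic gcd t^3 + 3t^2 − 10t − 24.
Cancel t^3 + 3t^2 − 10t − 24 from numerator and denominator to get the reduced form.

(4t^2 + 16t + 28)/(t + 3)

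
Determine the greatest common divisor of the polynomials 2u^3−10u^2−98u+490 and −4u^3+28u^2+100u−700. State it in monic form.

Euclidean algorithm in ℚ[u]:
  2u^3−10u^2−98u+490 = (−1/2)(−4u^3+28u^2+100u−700) + (4u^2−48u+140)
  −4u^3+28u^2+100u−700 = (−u−5)(4u^2−48u+140) + (0)
Last nonzero remainder: 4u^2−48u+140. Dividing through by 4 gives the monic gcd u^2−12u+35.

u^2−12u+35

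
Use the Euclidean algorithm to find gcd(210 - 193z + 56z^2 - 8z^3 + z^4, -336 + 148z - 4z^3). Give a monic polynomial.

Repeated division with remainder:
  z^4 - 8z^3 + 56z^2 - 193z + 210 = (-(1/4)z + 2)(-4z^3 + 148z - 336) + (93z^2 - 573z + 882)
  -4z^3 + 148z - 336 = (-(4/93)z - 764/2883)(93z^2 - 573z + 882) + ((32760/961)z - 98280/961)
  93z^2 - 573z + 882 = ((29791/10920)z - 6727/780)((32760/961)z - 98280/961) + (0)
Last nonzero remainder: (32760/961)z - 98280/961. Dividing through by 32760/961 gives the monic gcd z - 3.

-3 + z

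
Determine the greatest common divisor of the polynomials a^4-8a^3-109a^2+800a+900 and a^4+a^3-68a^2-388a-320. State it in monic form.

By polynomial division,
  a^4-8a^3-109a^2+800a+900 = (a^4+a^3-68a^2-388a-320) + (-9a^3-41a^2+1188a+1220)
  a^4+a^3-68a^2-388a-320 = (-(1/9)a+32/81)(-9a^3-41a^2+1188a+1220) + ((6496/81)a^2-(6496/9)a-64960/81)
  -9a^3-41a^2+1188a+1220 = (-(729/6496)a-4941/3248)((6496/81)a^2-(6496/9)a-64960/81) + (0)
Last nonzero remainder: (6496/81)a^2-(6496/9)a-64960/81. Dividing through by 6496/81 gives the monic gcd a^2-9a-10.

a^2-9a-10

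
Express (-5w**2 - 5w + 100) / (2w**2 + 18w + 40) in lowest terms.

(-5w + 20)/(2w + 8)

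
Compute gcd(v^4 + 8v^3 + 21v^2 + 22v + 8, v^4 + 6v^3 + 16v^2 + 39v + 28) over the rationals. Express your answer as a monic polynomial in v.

Repeated division with remainder:
  v^4 + 8v^3 + 21v^2 + 22v + 8 = (v^4 + 6v^3 + 16v^2 + 39v + 28) + (2v^3 + 5v^2 - 17v - 20)
  v^4 + 6v^3 + 16v^2 + 39v + 28 = ((1/2)v + 7/4)(2v^3 + 5v^2 - 17v - 20) + ((63/4)v^2 + (315/4)v + 63)
  2v^3 + 5v^2 - 17v - 20 = ((8/63)v - 20/63)((63/4)v^2 + (315/4)v + 63) + (0)
Last nonzero remainder: (63/4)v^2 + (315/4)v + 63. Dividing through by 63/4 gives the monic gcd v^2 + 5v + 4.

v^2 + 5v + 4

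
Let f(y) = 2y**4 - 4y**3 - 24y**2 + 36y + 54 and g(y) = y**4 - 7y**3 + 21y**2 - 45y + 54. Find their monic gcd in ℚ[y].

Euclidean algorithm in ℚ[y]:
  2y**4 - 4y**3 - 24y**2 + 36y + 54 = (2)(y**4 - 7y**3 + 21y**2 - 45y + 54) + (10y**3 - 66y**2 + 126y - 54)
  y**4 - 7y**3 + 21y**2 - 45y + 54 = ((1/10)y - 1/25)(10y**3 - 66y**2 + 126y - 54) + ((144/25)y**2 - (864/25)y + 1296/25)
  10y**3 - 66y**2 + 126y - 54 = ((125/72)y - 25/24)((144/25)y**2 - (864/25)y + 1296/25) + (0)
Last nonzero remainder: (144/25)y**2 - (864/25)y + 1296/25. Dividing through by 144/25 gives the monic gcd y**2 - 6y + 9.

y**2 - 6y + 9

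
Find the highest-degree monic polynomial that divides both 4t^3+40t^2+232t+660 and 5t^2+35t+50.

Euclidean algorithm in ℚ[t]:
  4t^3+40t^2+232t+660 = ((4/5)t+12/5)(5t^2+35t+50) + (108t+540)
  5t^2+35t+50 = ((5/108)t+5/54)(108t+540) + (0)
Last nonzero remainder: 108t+540. Dividing through by 108 gives the monic gcd t+5.

t+5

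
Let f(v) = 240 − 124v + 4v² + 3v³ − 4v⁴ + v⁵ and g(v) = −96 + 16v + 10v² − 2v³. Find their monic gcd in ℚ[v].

Euclidean algorithm in ℚ[v]:
  v⁵ − 4v⁴ + 3v³ + 4v² − 124v + 240 = (−(1/2)v² − (1/2)v − 8)(−2v³ + 10v² + 16v − 96) + (44v² − 44v − 528)
  −2v³ + 10v² + 16v − 96 = (−(1/22)v + 2/11)(44v² − 44v − 528) + (0)
Last nonzero remainder: 44v² − 44v − 528. Dividing through by 44 gives the monic gcd v² − v − 12.

−12 − v + v²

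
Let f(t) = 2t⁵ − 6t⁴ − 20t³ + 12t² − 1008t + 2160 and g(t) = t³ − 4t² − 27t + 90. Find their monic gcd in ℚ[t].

Euclidean algorithm in ℚ[t]:
  2t⁵ − 6t⁴ − 20t³ + 12t² − 1008t + 2160 = (2t² + 2t + 42)(t³ − 4t² − 27t + 90) + (54t² − 54t − 1620)
  t³ − 4t² − 27t + 90 = ((1/54)t − 1/18)(54t² − 54t − 1620) + (0)
Last nonzero remainder: 54t² − 54t − 1620. Dividing through by 54 gives the monic gcd t² − t − 30.

t² − t − 30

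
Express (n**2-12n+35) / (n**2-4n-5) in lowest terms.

(n-7)/(n+1)

Repeated division with remainder:
  n**2-12n+35 = (n**2-4n-5) + (-8n+40)
  n**2-4n-5 = (-(1/8)n-1/8)(-8n+40) + (0)
Last nonzero remainder: -8n+40. Dividing through by -8 gives the monic gcd n-5.
Cancel n-5 from numerator and denominator to get the reduced form.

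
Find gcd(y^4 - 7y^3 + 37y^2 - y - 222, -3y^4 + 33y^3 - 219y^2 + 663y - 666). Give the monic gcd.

Euclidean algorithm in ℚ[y]:
  y^4 - 7y^3 + 37y^2 - y - 222 = (-1/3)(-3y^4 + 33y^3 - 219y^2 + 663y - 666) + (4y^3 - 36y^2 + 220y - 444)
  -3y^4 + 33y^3 - 219y^2 + 663y - 666 = (-(3/4)y + 3/2)(4y^3 - 36y^2 + 220y - 444) + (0)
Last nonzero remainder: 4y^3 - 36y^2 + 220y - 444. Dividing through by 4 gives the monic gcd y^3 - 9y^2 + 55y - 111.

y^3 - 9y^2 + 55y - 111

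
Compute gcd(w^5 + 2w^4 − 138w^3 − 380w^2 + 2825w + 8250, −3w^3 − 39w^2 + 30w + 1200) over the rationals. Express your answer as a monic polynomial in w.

w^2 + 5w − 50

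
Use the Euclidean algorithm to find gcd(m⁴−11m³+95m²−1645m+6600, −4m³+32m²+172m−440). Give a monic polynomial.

m−11

Euclidean algorithm in ℚ[m]:
  m⁴−11m³+95m²−1645m+6600 = (−(1/4)m+3/4)(−4m³+32m²+172m−440) + (114m²−1884m+6930)
  −4m³+32m²+172m−440 = (−(2/57)m−108/361)(114m²−1884m+6930) + (−(53600/361)m+589600/361)
  114m²−1884m+6930 = (−(20577/26800)m+22743/5360)(−(53600/361)m+589600/361) + (0)
Last nonzero remainder: −(53600/361)m+589600/361. Dividing through by −53600/361 gives the monic gcd m−11.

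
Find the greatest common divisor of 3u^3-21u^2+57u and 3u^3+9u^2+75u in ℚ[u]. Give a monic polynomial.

By polynomial division,
  3u^3-21u^2+57u = (3u^3+9u^2+75u) + (-30u^2-18u)
  3u^3+9u^2+75u = (-(1/10)u-6/25)(-30u^2-18u) + ((1767/25)u)
  -30u^2-18u = (-(250/589)u-150/589)((1767/25)u) + (0)
Last nonzero remainder: (1767/25)u. Dividing through by 1767/25 gives the monic gcd u.

u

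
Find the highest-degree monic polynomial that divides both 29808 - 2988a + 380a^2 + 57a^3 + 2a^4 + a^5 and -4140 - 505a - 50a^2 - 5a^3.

Apply the Euclidean algorithm:
  a^5 + 2a^4 + 57a^3 + 380a^2 - 2988a + 29808 = (-(1/5)a^2 + (8/5)a - 36/5)(-5a^3 - 50a^2 - 505a - 4140) + (0)
Last nonzero remainder: -5a^3 - 50a^2 - 505a - 4140. Dividing through by -5 gives the monic gcd a^3 + 10a^2 + 101a + 828.

828 + 101a + 10a^2 + a^3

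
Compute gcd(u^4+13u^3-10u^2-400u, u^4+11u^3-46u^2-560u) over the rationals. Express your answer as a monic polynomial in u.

u^3+18u^2+80u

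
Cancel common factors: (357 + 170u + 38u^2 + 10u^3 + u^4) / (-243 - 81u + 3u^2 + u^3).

(119 + 17u + 7u^2 + u^3)/(-81 + u^2)

Repeated division with remainder:
  u^4 + 10u^3 + 38u^2 + 170u + 357 = (u + 7)(u^3 + 3u^2 - 81u - 243) + (98u^2 + 980u + 2058)
  u^3 + 3u^2 - 81u - 243 = ((1/98)u - 1/14)(98u^2 + 980u + 2058) + (-32u - 96)
  98u^2 + 980u + 2058 = (-(49/16)u - 343/16)(-32u - 96) + (0)
Last nonzero remainder: -32u - 96. Dividing through by -32 gives the monic gcd u + 3.
Cancel u + 3 from numerator and denominator to get the reduced form.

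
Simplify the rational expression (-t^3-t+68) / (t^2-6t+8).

Euclidean algorithm in ℚ[t]:
  -t^3-t+68 = (-t-6)(t^2-6t+8) + (-29t+116)
  t^2-6t+8 = (-(1/29)t+2/29)(-29t+116) + (0)
Last nonzero remainder: -29t+116. Dividing through by -29 gives the monic gcd t-4.
Cancel t-4 from numerator and denominator to get the reduced form.

(-t^2-4t-17)/(t-2)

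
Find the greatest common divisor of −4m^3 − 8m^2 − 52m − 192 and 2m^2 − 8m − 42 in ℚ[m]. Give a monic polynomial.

m + 3

Euclidean algorithm in ℚ[m]:
  −4m^3 − 8m^2 − 52m − 192 = (−2m − 12)(2m^2 − 8m − 42) + (−232m − 696)
  2m^2 − 8m − 42 = (−(1/116)m + 7/116)(−232m − 696) + (0)
Last nonzero remainder: −232m − 696. Dividing through by −232 gives the monic gcd m + 3.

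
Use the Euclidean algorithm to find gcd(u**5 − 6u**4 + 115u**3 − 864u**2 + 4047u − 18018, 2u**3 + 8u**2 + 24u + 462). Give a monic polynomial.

By polynomial division,
  u**5 − 6u**4 + 115u**3 − 864u**2 + 4047u − 18018 = ((1/2)u**2 − 5u + 143/2)(2u**3 + 8u**2 + 24u + 462) + (−1547u**2 + 4641u − 51051)
  2u**3 + 8u**2 + 24u + 462 = (−(2/1547)u − 2/221)(−1547u**2 + 4641u − 51051) + (0)
Last nonzero remainder: −1547u**2 + 4641u − 51051. Dividing through by −1547 gives the monic gcd u**2 − 3u + 33.

u**2 − 3u + 33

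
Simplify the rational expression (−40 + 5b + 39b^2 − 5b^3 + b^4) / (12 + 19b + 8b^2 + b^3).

Repeated division with remainder:
  b^4 − 5b^3 + 39b^2 + 5b − 40 = (b − 13)(b^3 + 8b^2 + 19b + 12) + (124b^2 + 240b + 116)
  b^3 + 8b^2 + 19b + 12 = ((1/124)b + 47/961)(124b^2 + 240b + 116) + ((6080/961)b + 6080/961)
  124b^2 + 240b + 116 = ((29791/1520)b + 27869/1520)((6080/961)b + 6080/961) + (0)
Last nonzero remainder: (6080/961)b + 6080/961. Dividing through by 6080/961 gives the monic gcd b + 1.
Cancel b + 1 from numerator and denominator to get the reduced form.

(−40 + 45b − 6b^2 + b^3)/(12 + 7b + b^2)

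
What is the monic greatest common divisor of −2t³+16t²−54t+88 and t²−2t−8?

t−4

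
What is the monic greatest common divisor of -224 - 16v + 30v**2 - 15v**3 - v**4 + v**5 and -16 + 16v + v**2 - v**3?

-16 + v**2

Euclidean algorithm in ℚ[v]:
  v**5 - v**4 - 15v**3 + 30v**2 - 16v - 224 = (-v**2 - 1)(-v**3 + v**2 + 16v - 16) + (15v**2 - 240)
  -v**3 + v**2 + 16v - 16 = (-(1/15)v + 1/15)(15v**2 - 240) + (0)
Last nonzero remainder: 15v**2 - 240. Dividing through by 15 gives the monic gcd v**2 - 16.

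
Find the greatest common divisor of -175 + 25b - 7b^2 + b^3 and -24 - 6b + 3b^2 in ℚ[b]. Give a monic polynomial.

Repeated division with remainder:
  b^3 - 7b^2 + 25b - 175 = ((1/3)b - 5/3)(3b^2 - 6b - 24) + (23b - 215)
  3b^2 - 6b - 24 = ((3/23)b + 507/529)(23b - 215) + (96309/529)
  23b - 215 = ((12167/96309)b - 113735/96309)(96309/529) + (0)
The last nonzero remainder is the constant 96309/529, so the polynomials are coprime and gcd = 1.

1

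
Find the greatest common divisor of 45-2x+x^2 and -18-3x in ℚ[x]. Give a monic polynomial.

1

Euclidean algorithm in ℚ[x]:
  x^2-2x+45 = (-(1/3)x+8/3)(-3x-18) + (93)
  -3x-18 = (-(1/31)x-6/31)(93) + (0)
The last nonzero remainder is the constant 93, so the polynomials are coprime and gcd = 1.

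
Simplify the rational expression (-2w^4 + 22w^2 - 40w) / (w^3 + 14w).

(-2w^3 + 22w - 40)/(w^2 + 14)

Euclidean algorithm in ℚ[w]:
  -2w^4 + 22w^2 - 40w = (-2w)(w^3 + 14w) + (50w^2 - 40w)
  w^3 + 14w = ((1/50)w + 2/125)(50w^2 - 40w) + ((366/25)w)
  50w^2 - 40w = ((625/183)w - 500/183)((366/25)w) + (0)
Last nonzero remainder: (366/25)w. Dividing through by 366/25 gives the monic gcd w.
Cancel w from numerator and denominator to get the reduced form.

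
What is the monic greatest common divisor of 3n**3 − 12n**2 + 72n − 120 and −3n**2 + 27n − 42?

By polynomial division,
  3n**3 − 12n**2 + 72n − 120 = (−n − 5)(−3n**2 + 27n − 42) + (165n − 330)
  −3n**2 + 27n − 42 = (−(1/55)n + 7/55)(165n − 330) + (0)
Last nonzero remainder: 165n − 330. Dividing through by 165 gives the monic gcd n − 2.

n − 2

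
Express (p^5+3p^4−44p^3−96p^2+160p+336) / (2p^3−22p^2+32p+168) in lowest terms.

Repeated division with remainder:
  p^5+3p^4−44p^3−96p^2+160p+336 = ((1/2)p^2+7p+47)(2p^3−22p^2+32p+168) + (630p^2−2520p−7560)
  2p^3−22p^2+32p+168 = ((1/315)p−1/45)(630p^2−2520p−7560) + (0)
Last nonzero remainder: 630p^2−2520p−7560. Dividing through by 630 gives the monic gcd p^2−4p−12.
Cancel p^2−4p−12 from numerator and denominator to get the reduced form.

(p^3+7p^2−4p−28)/(2p−14)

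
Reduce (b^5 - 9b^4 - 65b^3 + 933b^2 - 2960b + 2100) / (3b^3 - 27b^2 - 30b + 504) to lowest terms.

(b^3 + 4b^2 - 55b + 50)/(3b + 12)

Apply the Euclidean algorithm:
  b^5 - 9b^4 - 65b^3 + 933b^2 - 2960b + 2100 = ((1/3)b^2 - 55/3)(3b^3 - 27b^2 - 30b + 504) + (270b^2 - 3510b + 11340)
  3b^3 - 27b^2 - 30b + 504 = ((1/90)b + 2/45)(270b^2 - 3510b + 11340) + (0)
Last nonzero remainder: 270b^2 - 3510b + 11340. Dividing through by 270 gives the monic gcd b^2 - 13b + 42.
Cancel b^2 - 13b + 42 from numerator and denominator to get the reduced form.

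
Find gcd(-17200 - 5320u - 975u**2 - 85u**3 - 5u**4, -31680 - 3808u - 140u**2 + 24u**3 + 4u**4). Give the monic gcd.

Repeated division with remainder:
  -5u**4 - 85u**3 - 975u**2 - 5320u - 17200 = (-5/4)(4u**4 + 24u**3 - 140u**2 - 3808u - 31680) + (-55u**3 - 1150u**2 - 10080u - 56800)
  4u**4 + 24u**3 - 140u**2 - 3808u - 31680 = (-(4/55)u + 656/605)(-55u**3 - 1150u**2 - 10080u - 56800) + ((45236/121)u**2 + (361888/121)u + 3618880/121)
  -55u**3 - 1150u**2 - 10080u - 56800 = (-(6655/45236)u - 42955/22618)((45236/121)u**2 + (361888/121)u + 3618880/121) + (0)
Last nonzero remainder: (45236/121)u**2 + (361888/121)u + 3618880/121. Dividing through by 45236/121 gives the monic gcd u**2 + 8u + 80.

80 + 8u + u**2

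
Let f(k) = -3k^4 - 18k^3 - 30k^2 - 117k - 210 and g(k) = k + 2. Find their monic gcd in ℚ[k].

k + 2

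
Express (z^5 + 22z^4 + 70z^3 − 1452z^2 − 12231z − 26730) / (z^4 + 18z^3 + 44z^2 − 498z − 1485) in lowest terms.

(z^3 + 2z^2 − 69z − 270)/(z^2 − 2z − 15)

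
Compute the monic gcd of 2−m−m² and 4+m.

1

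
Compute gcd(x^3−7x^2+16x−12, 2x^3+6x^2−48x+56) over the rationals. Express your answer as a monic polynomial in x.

x^2−4x+4

Repeated division with remainder:
  x^3−7x^2+16x−12 = (1/2)(2x^3+6x^2−48x+56) + (−10x^2+40x−40)
  2x^3+6x^2−48x+56 = (−(1/5)x−7/5)(−10x^2+40x−40) + (0)
Last nonzero remainder: −10x^2+40x−40. Dividing through by −10 gives the monic gcd x^2−4x+4.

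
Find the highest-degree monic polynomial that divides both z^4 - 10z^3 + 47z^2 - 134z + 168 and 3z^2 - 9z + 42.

By polynomial division,
  z^4 - 10z^3 + 47z^2 - 134z + 168 = ((1/3)z^2 - (7/3)z + 4)(3z^2 - 9z + 42) + (0)
Last nonzero remainder: 3z^2 - 9z + 42. Dividing through by 3 gives the monic gcd z^2 - 3z + 14.

z^2 - 3z + 14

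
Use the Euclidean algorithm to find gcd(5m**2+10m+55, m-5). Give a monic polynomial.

1

Apply the Euclidean algorithm:
  5m**2+10m+55 = (5m+35)(m-5) + (230)
  m-5 = ((1/230)m-1/46)(230) + (0)
The last nonzero remainder is the constant 230, so the polynomials are coprime and gcd = 1.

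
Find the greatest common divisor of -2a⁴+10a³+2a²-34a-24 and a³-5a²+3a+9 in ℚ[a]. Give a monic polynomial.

a²-2a-3

Euclidean algorithm in ℚ[a]:
  -2a⁴+10a³+2a²-34a-24 = (-2a)(a³-5a²+3a+9) + (8a²-16a-24)
  a³-5a²+3a+9 = ((1/8)a-3/8)(8a²-16a-24) + (0)
Last nonzero remainder: 8a²-16a-24. Dividing through by 8 gives the monic gcd a²-2a-3.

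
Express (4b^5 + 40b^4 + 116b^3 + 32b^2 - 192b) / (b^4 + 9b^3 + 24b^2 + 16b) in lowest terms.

Apply the Euclidean algorithm:
  4b^5 + 40b^4 + 116b^3 + 32b^2 - 192b = (4b + 4)(b^4 + 9b^3 + 24b^2 + 16b) + (-16b^3 - 128b^2 - 256b)
  b^4 + 9b^3 + 24b^2 + 16b = (-(1/16)b - 1/16)(-16b^3 - 128b^2 - 256b) + (0)
Last nonzero remainder: -16b^3 - 128b^2 - 256b. Dividing through by -16 gives the monic gcd b^3 + 8b^2 + 16b.
Cancel b^3 + 8b^2 + 16b from numerator and denominator to get the reduced form.

(4b^2 + 8b - 12)/(b + 1)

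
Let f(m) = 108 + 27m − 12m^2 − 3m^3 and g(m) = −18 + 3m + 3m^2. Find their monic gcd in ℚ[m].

Repeated division with remainder:
  −3m^3 − 12m^2 + 27m + 108 = (−m − 3)(3m^2 + 3m − 18) + (18m + 54)
  3m^2 + 3m − 18 = ((1/6)m − 1/3)(18m + 54) + (0)
Last nonzero remainder: 18m + 54. Dividing through by 18 gives the monic gcd m + 3.

3 + m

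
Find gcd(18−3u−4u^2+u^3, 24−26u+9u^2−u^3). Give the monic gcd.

−3+u

Apply the Euclidean algorithm:
  u^3−4u^2−3u+18 = (−1)(−u^3+9u^2−26u+24) + (5u^2−29u+42)
  −u^3+9u^2−26u+24 = (−(1/5)u+16/25)(5u^2−29u+42) + ((24/25)u−72/25)
  5u^2−29u+42 = ((125/24)u−175/12)((24/25)u−72/25) + (0)
Last nonzero remainder: (24/25)u−72/25. Dividing through by 24/25 gives the monic gcd u−3.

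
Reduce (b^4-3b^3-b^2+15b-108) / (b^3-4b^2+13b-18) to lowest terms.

(b^2-b-12)/(b-2)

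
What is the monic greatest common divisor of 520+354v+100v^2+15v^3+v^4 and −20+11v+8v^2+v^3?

By polynomial division,
  v^4+15v^3+100v^2+354v+520 = (v+7)(v^3+8v^2+11v−20) + (33v^2+297v+660)
  v^3+8v^2+11v−20 = ((1/33)v−1/33)(33v^2+297v+660) + (0)
Last nonzero remainder: 33v^2+297v+660. Dividing through by 33 gives the monic gcd v^2+9v+20.

20+9v+v^2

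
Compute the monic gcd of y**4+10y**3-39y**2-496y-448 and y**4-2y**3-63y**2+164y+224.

y**3+2y**2-55y-56

By polynomial division,
  y**4+10y**3-39y**2-496y-448 = (y**4-2y**3-63y**2+164y+224) + (12y**3+24y**2-660y-672)
  y**4-2y**3-63y**2+164y+224 = ((1/12)y-1/3)(12y**3+24y**2-660y-672) + (0)
Last nonzero remainder: 12y**3+24y**2-660y-672. Dividing through by 12 gives the monic gcd y**3+2y**2-55y-56.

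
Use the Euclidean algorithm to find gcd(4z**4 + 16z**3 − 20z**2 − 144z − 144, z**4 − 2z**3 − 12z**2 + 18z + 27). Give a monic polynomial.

By polynomial division,
  4z**4 + 16z**3 − 20z**2 − 144z − 144 = (4)(z**4 − 2z**3 − 12z**2 + 18z + 27) + (24z**3 + 28z**2 − 216z − 252)
  z**4 − 2z**3 − 12z**2 + 18z + 27 = ((1/24)z − 19/144)(24z**3 + 28z**2 − 216z − 252) + ((25/36)z**2 − 25/4)
  24z**3 + 28z**2 − 216z − 252 = ((864/25)z + 1008/25)((25/36)z**2 − 25/4) + (0)
Last nonzero remainder: (25/36)z**2 − 25/4. Dividing through by 25/36 gives the monic gcd z**2 − 9.

z**2 − 9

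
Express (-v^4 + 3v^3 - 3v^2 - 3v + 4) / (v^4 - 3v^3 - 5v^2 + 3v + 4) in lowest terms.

(-v^2 + 3v - 4)/(v^2 - 3v - 4)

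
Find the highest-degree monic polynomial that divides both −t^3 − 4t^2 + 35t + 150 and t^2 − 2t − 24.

t − 6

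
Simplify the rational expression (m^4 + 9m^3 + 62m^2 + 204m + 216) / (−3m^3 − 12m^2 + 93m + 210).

(−m^3 − 7m^2 − 48m − 108)/(3m^2 + 6m − 105)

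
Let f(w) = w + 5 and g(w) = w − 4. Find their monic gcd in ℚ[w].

Euclidean algorithm in ℚ[w]:
  w + 5 = (w − 4) + (9)
  w − 4 = ((1/9)w − 4/9)(9) + (0)
The last nonzero remainder is the constant 9, so the polynomials are coprime and gcd = 1.

1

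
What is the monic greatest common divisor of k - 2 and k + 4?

1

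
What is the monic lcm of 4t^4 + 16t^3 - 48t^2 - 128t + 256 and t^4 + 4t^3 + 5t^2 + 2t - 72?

t^6 + 6t^5 + 5t^4 - 20t^3 - 108t^2 - 160t + 576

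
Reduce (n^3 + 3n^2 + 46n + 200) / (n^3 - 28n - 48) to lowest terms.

(n^2 - n + 50)/(n^2 - 4n - 12)

Apply the Euclidean algorithm:
  n^3 + 3n^2 + 46n + 200 = (n^3 - 28n - 48) + (3n^2 + 74n + 248)
  n^3 - 28n - 48 = ((1/3)n - 74/9)(3n^2 + 74n + 248) + ((4480/9)n + 17920/9)
  3n^2 + 74n + 248 = ((27/4480)n + 279/2240)((4480/9)n + 17920/9) + (0)
Last nonzero remainder: (4480/9)n + 17920/9. Dividing through by 4480/9 gives the monic gcd n + 4.
Cancel n + 4 from numerator and denominator to get the reduced form.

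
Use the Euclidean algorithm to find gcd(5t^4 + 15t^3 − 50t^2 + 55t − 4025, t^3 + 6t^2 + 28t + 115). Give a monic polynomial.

t^2 + t + 23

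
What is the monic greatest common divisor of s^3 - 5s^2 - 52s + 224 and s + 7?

Apply the Euclidean algorithm:
  s^3 - 5s^2 - 52s + 224 = (s^2 - 12s + 32)(s + 7) + (0)
The last nonzero remainder s + 7 is already monic.

s + 7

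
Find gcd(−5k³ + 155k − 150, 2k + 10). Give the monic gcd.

By polynomial division,
  −5k³ + 155k − 150 = (−(5/2)k² + (25/2)k + 15)(2k + 10) + (−300)
  2k + 10 = (−(1/150)k − 1/30)(−300) + (0)
The last nonzero remainder is the constant −300, so the polynomials are coprime and gcd = 1.

1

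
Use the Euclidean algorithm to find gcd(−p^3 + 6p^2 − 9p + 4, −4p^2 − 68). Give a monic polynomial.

1

Euclidean algorithm in ℚ[p]:
  −p^3 + 6p^2 − 9p + 4 = ((1/4)p − 3/2)(−4p^2 − 68) + (8p − 98)
  −4p^2 − 68 = (−(1/2)p − 49/8)(8p − 98) + (−2673/4)
  8p − 98 = (−(32/2673)p + 392/2673)(−2673/4) + (0)
The last nonzero remainder is the constant −2673/4, so the polynomials are coprime and gcd = 1.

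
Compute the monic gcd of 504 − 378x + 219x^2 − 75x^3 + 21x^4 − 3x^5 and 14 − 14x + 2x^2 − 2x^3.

Repeated division with remainder:
  −3x^5 + 21x^4 − 75x^3 + 219x^2 − 378x + 504 = ((3/2)x^2 − 9x + 18)(−2x^3 + 2x^2 − 14x + 14) + (36x^2 + 252)
  −2x^3 + 2x^2 − 14x + 14 = (−(1/18)x + 1/18)(36x^2 + 252) + (0)
Last nonzero remainder: 36x^2 + 252. Dividing through by 36 gives the monic gcd x^2 + 7.

7 + x^2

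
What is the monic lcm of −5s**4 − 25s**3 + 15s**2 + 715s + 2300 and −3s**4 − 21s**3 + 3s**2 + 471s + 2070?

s**5 + 11s**4 + 27s**3 − 161s**2 − 1318s − 2760

By polynomial division,
  −5s**4 − 25s**3 + 15s**2 + 715s + 2300 = (5/3)(−3s**4 − 21s**3 + 3s**2 + 471s + 2070) + (10s**3 + 10s**2 − 70s − 1150)
  −3s**4 − 21s**3 + 3s**2 + 471s + 2070 = (−(3/10)s − 9/5)(10s**3 + 10s**2 − 70s − 1150) + (0)
Last nonzero remainder: 10s**3 + 10s**2 − 70s − 1150. Dividing through by 10 gives the monic gcd s**3 + s**2 − 7s − 115.
Then lcm(f, g) = f·g / gcd(f, g); expanding and making the result monic gives the answer.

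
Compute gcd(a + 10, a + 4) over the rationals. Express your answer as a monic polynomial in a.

1

Repeated division with remainder:
  a + 10 = (a + 4) + (6)
  a + 4 = ((1/6)a + 2/3)(6) + (0)
The last nonzero remainder is the constant 6, so the polynomials are coprime and gcd = 1.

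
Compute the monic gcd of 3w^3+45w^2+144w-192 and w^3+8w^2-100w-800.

w+8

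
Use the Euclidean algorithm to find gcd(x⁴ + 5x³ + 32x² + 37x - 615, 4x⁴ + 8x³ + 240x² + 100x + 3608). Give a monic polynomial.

By polynomial division,
  x⁴ + 5x³ + 32x² + 37x - 615 = (1/4)(4x⁴ + 8x³ + 240x² + 100x + 3608) + (3x³ - 28x² + 12x - 1517)
  4x⁴ + 8x³ + 240x² + 100x + 3608 = ((4/3)x + 136/9)(3x³ - 28x² + 12x - 1517) + ((5824/9)x² + (5824/3)x + 238784/9)
  3x³ - 28x² + 12x - 1517 = ((27/5824)x - 333/5824)((5824/9)x² + (5824/3)x + 238784/9) + (0)
Last nonzero remainder: (5824/9)x² + (5824/3)x + 238784/9. Dividing through by 5824/9 gives the monic gcd x² + 3x + 41.

x² + 3x + 41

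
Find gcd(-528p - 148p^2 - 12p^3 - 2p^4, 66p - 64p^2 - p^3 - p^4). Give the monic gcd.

By polynomial division,
  -2p^4 - 12p^3 - 148p^2 - 528p = (2)(-p^4 - p^3 - 64p^2 + 66p) + (-10p^3 - 20p^2 - 660p)
  -p^4 - p^3 - 64p^2 + 66p = ((1/10)p - 1/10)(-10p^3 - 20p^2 - 660p) + (0)
Last nonzero remainder: -10p^3 - 20p^2 - 660p. Dividing through by -10 gives the monic gcd p^3 + 2p^2 + 66p.

66p + 2p^2 + p^3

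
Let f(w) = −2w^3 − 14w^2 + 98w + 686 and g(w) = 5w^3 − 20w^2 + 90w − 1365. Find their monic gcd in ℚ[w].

Euclidean algorithm in ℚ[w]:
  −2w^3 − 14w^2 + 98w + 686 = (−2/5)(5w^3 − 20w^2 + 90w − 1365) + (−22w^2 + 134w + 140)
  5w^3 − 20w^2 + 90w − 1365 = (−(5/22)w − 115/242)(−22w^2 + 134w + 140) + ((22445/121)w − 157115/121)
  −22w^2 + 134w + 140 = (−(2662/22445)w − 484/4489)((22445/121)w − 157115/121) + (0)
Last nonzero remainder: (22445/121)w − 157115/121. Dividing through by 22445/121 gives the monic gcd w − 7.

w − 7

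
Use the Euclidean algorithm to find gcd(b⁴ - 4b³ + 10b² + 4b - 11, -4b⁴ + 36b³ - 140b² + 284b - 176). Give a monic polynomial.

By polynomial division,
  b⁴ - 4b³ + 10b² + 4b - 11 = (-1/4)(-4b⁴ + 36b³ - 140b² + 284b - 176) + (5b³ - 25b² + 75b - 55)
  -4b⁴ + 36b³ - 140b² + 284b - 176 = (-(4/5)b + 16/5)(5b³ - 25b² + 75b - 55) + (0)
Last nonzero remainder: 5b³ - 25b² + 75b - 55. Dividing through by 5 gives the monic gcd b³ - 5b² + 15b - 11.

b³ - 5b² + 15b - 11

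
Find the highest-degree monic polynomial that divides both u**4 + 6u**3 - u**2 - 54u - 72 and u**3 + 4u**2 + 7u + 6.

Apply the Euclidean algorithm:
  u**4 + 6u**3 - u**2 - 54u - 72 = (u + 2)(u**3 + 4u**2 + 7u + 6) + (-16u**2 - 74u - 84)
  u**3 + 4u**2 + 7u + 6 = (-(1/16)u + 5/128)(-16u**2 - 74u - 84) + ((297/64)u + 297/32)
  -16u**2 - 74u - 84 = (-(1024/297)u - 896/99)((297/64)u + 297/32) + (0)
Last nonzero remainder: (297/64)u + 297/32. Dividing through by 297/64 gives the monic gcd u + 2.

u + 2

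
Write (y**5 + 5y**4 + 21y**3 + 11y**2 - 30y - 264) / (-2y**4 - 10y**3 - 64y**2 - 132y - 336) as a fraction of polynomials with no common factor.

(-y**3 - 2y**2 - 3y + 22)/(2y**2 + 4y + 28)

Repeated division with remainder:
  y**5 + 5y**4 + 21y**3 + 11y**2 - 30y - 264 = (-(1/2)y)(-2y**4 - 10y**3 - 64y**2 - 132y - 336) + (-11y**3 - 55y**2 - 198y - 264)
  -2y**4 - 10y**3 - 64y**2 - 132y - 336 = ((2/11)y)(-11y**3 - 55y**2 - 198y - 264) + (-28y**2 - 84y - 336)
  -11y**3 - 55y**2 - 198y - 264 = ((11/28)y + 11/14)(-28y**2 - 84y - 336) + (0)
Last nonzero remainder: -28y**2 - 84y - 336. Dividing through by -28 gives the monic gcd y**2 + 3y + 12.
Cancel y**2 + 3y + 12 from numerator and denominator to get the reduced form.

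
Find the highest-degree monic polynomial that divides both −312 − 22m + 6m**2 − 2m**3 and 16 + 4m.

4 + m

By polynomial division,
  −2m**3 + 6m**2 − 22m − 312 = (−(1/2)m**2 + (7/2)m − 39/2)(4m + 16) + (0)
Last nonzero remainder: 4m + 16. Dividing through by 4 gives the monic gcd m + 4.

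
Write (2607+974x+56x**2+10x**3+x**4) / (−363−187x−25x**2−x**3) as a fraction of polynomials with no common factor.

(−79+4x−x**2)/(11+x)

Euclidean algorithm in ℚ[x]:
  x**4+10x**3+56x**2+974x+2607 = (−x+15)(−x**3−25x**2−187x−363) + (244x**2+3416x+8052)
  −x**3−25x**2−187x−363 = (−(1/244)x−11/244)(244x**2+3416x+8052) + (0)
Last nonzero remainder: 244x**2+3416x+8052. Dividing through by 244 gives the monic gcd x**2+14x+33.
Cancel x**2+14x+33 from numerator and denominator to get the reduced form.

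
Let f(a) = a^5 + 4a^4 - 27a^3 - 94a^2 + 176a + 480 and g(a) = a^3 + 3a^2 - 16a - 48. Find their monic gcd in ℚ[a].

a^2 - 16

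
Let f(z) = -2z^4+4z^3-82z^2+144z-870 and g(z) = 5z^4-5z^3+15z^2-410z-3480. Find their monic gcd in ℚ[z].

Repeated division with remainder:
  -2z^4+4z^3-82z^2+144z-870 = (-2/5)(5z^4-5z^3+15z^2-410z-3480) + (2z^3-76z^2-20z-2262)
  5z^4-5z^3+15z^2-410z-3480 = ((5/2)z+185/2)(2z^3-76z^2-20z-2262) + (7095z^2+7095z+205755)
  2z^3-76z^2-20z-2262 = ((2/7095)z-26/2365)(7095z^2+7095z+205755) + (0)
Last nonzero remainder: 7095z^2+7095z+205755. Dividing through by 7095 gives the monic gcd z^2+z+29.

z^2+z+29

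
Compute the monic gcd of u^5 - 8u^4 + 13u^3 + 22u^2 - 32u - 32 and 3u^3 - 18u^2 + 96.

Repeated division with remainder:
  u^5 - 8u^4 + 13u^3 + 22u^2 - 32u - 32 = ((1/3)u^2 - (2/3)u + 1/3)(3u^3 - 18u^2 + 96) + (-4u^2 + 32u - 64)
  3u^3 - 18u^2 + 96 = (-(3/4)u - 3/2)(-4u^2 + 32u - 64) + (0)
Last nonzero remainder: -4u^2 + 32u - 64. Dividing through by -4 gives the monic gcd u^2 - 8u + 16.

u^2 - 8u + 16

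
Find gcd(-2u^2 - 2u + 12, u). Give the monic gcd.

1

Euclidean algorithm in ℚ[u]:
  -2u^2 - 2u + 12 = (-2u - 2)(u) + (12)
  u = ((1/12)u)(12) + (0)
The last nonzero remainder is the constant 12, so the polynomials are coprime and gcd = 1.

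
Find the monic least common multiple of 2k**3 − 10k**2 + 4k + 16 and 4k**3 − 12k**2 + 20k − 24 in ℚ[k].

k**5 − 6k**4 + 10k**3 − 9k**2 − 2k + 24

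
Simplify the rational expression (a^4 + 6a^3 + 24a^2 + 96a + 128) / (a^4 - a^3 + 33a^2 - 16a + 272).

Repeated division with remainder:
  a^4 + 6a^3 + 24a^2 + 96a + 128 = (a^4 - a^3 + 33a^2 - 16a + 272) + (7a^3 - 9a^2 + 112a - 144)
  a^4 - a^3 + 33a^2 - 16a + 272 = ((1/7)a + 2/49)(7a^3 - 9a^2 + 112a - 144) + ((851/49)a^2 + 13616/49)
  7a^3 - 9a^2 + 112a - 144 = ((343/851)a - 441/851)((851/49)a^2 + 13616/49) + (0)
Last nonzero remainder: (851/49)a^2 + 13616/49. Dividing through by 851/49 gives the monic gcd a^2 + 16.
Cancel a^2 + 16 from numerator and denominator to get the reduced form.

(a^2 + 6a + 8)/(a^2 - a + 17)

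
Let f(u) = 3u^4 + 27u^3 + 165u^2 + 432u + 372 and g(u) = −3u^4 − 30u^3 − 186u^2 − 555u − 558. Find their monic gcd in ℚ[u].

Repeated division with remainder:
  3u^4 + 27u^3 + 165u^2 + 432u + 372 = (−1)(−3u^4 − 30u^3 − 186u^2 − 555u − 558) + (−3u^3 − 21u^2 − 123u − 186)
  −3u^4 − 30u^3 − 186u^2 − 555u − 558 = (u + 3)(−3u^3 − 21u^2 − 123u − 186) + (0)
Last nonzero remainder: −3u^3 − 21u^2 − 123u − 186. Dividing through by −3 gives the monic gcd u^3 + 7u^2 + 41u + 62.

u^3 + 7u^2 + 41u + 62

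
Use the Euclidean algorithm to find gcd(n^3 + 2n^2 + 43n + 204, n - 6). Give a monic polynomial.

Repeated division with remainder:
  n^3 + 2n^2 + 43n + 204 = (n^2 + 8n + 91)(n - 6) + (750)
  n - 6 = ((1/750)n - 1/125)(750) + (0)
The last nonzero remainder is the constant 750, so the polynomials are coprime and gcd = 1.

1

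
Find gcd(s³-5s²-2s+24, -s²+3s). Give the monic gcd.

s-3

By polynomial division,
  s³-5s²-2s+24 = (-s+2)(-s²+3s) + (-8s+24)
  -s²+3s = ((1/8)s)(-8s+24) + (0)
Last nonzero remainder: -8s+24. Dividing through by -8 gives the monic gcd s-3.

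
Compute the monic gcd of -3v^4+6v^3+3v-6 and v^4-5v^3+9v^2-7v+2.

Apply the Euclidean algorithm:
  -3v^4+6v^3+3v-6 = (-3)(v^4-5v^3+9v^2-7v+2) + (-9v^3+27v^2-18v)
  v^4-5v^3+9v^2-7v+2 = (-(1/9)v+2/9)(-9v^3+27v^2-18v) + (v^2-3v+2)
  -9v^3+27v^2-18v = (-9v)(v^2-3v+2) + (0)
The last nonzero remainder v^2-3v+2 is already monic.

v^2-3v+2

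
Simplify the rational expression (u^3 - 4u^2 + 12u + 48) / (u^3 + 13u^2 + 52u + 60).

Repeated division with remainder:
  u^3 - 4u^2 + 12u + 48 = (u^3 + 13u^2 + 52u + 60) + (-17u^2 - 40u - 12)
  u^3 + 13u^2 + 52u + 60 = (-(1/17)u - 181/289)(-17u^2 - 40u - 12) + ((7584/289)u + 15168/289)
  -17u^2 - 40u - 12 = (-(4913/7584)u - 289/1264)((7584/289)u + 15168/289) + (0)
Last nonzero remainder: (7584/289)u + 15168/289. Dividing through by 7584/289 gives the monic gcd u + 2.
Cancel u + 2 from numerator and denominator to get the reduced form.

(u^2 - 6u + 24)/(u^2 + 11u + 30)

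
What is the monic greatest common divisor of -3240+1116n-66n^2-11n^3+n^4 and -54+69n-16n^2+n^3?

54-15n+n^2

Euclidean algorithm in ℚ[n]:
  n^4-11n^3-66n^2+1116n-3240 = (n+5)(n^3-16n^2+69n-54) + (-55n^2+825n-2970)
  n^3-16n^2+69n-54 = (-(1/55)n+1/55)(-55n^2+825n-2970) + (0)
Last nonzero remainder: -55n^2+825n-2970. Dividing through by -55 gives the monic gcd n^2-15n+54.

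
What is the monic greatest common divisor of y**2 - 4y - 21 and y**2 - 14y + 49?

y - 7

Euclidean algorithm in ℚ[y]:
  y**2 - 4y - 21 = (y**2 - 14y + 49) + (10y - 70)
  y**2 - 14y + 49 = ((1/10)y - 7/10)(10y - 70) + (0)
Last nonzero remainder: 10y - 70. Dividing through by 10 gives the monic gcd y - 7.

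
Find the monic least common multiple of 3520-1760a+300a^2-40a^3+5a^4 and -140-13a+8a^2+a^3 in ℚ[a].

Apply the Euclidean algorithm:
  5a^4-40a^3+300a^2-1760a+3520 = (5a-80)(a^3+8a^2-13a-140) + (1005a^2-2100a-7680)
  a^3+8a^2-13a-140 = ((1/1005)a+676/67335)(1005a^2-2100a-7680) + ((70587/4489)a-282348/4489)
  1005a^2-2100a-7680 = ((1503815/23529)a+2872960/23529)((70587/4489)a-282348/4489) + (0)
Last nonzero remainder: (70587/4489)a-282348/4489. Dividing through by 70587/4489 gives the monic gcd a-4.
Then lcm(f, g) = f·g / gcd(f, g); expanding and making the result monic gives the answer.

24640-3872a-1420a^2+88a^3-a^4+4a^5+a^6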